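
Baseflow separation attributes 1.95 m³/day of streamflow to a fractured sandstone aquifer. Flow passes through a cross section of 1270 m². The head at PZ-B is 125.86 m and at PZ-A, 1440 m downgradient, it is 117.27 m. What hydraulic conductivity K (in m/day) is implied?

Hydraulic gradient i = (125.86 − 117.27) / 1440 = 8.59 / 1440 = 0.005965.
From Q = K·A·i, K = Q / (A·i) = 1.95 / (1270 × 0.005965) = 0.2574 m/day.

0.257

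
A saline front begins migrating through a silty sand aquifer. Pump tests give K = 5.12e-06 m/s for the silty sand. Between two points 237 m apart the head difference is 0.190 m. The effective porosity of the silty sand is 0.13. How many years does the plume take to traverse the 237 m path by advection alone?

Convert K: 5.12e-06 m/s × 86400 = 0.4424 m/day.
Hydraulic gradient i = Δh / L = 0.190 / 237 = 0.0008017.
Darcy flux q = K · i = 0.4424 × 0.0008017 = 0.0003546 m/day.
Seepage velocity v = q / n_e = 0.0003546 / 0.13 = 0.002728 m/day.
Travel time t = L / v = 237 / 0.002728 = 86877 days = 237.9 years.

238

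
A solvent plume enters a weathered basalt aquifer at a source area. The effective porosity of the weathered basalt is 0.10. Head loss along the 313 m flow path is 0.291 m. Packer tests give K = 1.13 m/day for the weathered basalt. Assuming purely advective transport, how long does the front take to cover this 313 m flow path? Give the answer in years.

81.6

Hydraulic gradient i = Δh / L = 0.291 / 313 = 0.0009297.
Darcy flux q = K · i = 1.130 × 0.0009297 = 0.001051 m/day.
Seepage velocity v = q / n_e = 0.001051 / 0.10 = 0.01051 m/day.
Travel time t = L / v = 313 / 0.01051 = 29793 days = 81.57 years.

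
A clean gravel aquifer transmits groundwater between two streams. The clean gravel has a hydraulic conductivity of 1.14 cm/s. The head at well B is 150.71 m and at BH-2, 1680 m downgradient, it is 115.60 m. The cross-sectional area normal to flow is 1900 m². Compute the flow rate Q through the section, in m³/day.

Convert K: 1.14 cm/s × 864 = 985.0 m/day.
Hydraulic gradient i = (150.71 − 115.60) / 1680 = 35.11 / 1680 = 0.02090.
Darcy's law: Q = K · A · i = 985.0 × 1900 × 0.02090 = 39111 m³/day.

39100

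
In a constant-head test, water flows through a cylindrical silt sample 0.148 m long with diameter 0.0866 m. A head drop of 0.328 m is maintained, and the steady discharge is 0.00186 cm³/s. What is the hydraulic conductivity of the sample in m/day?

0.0123

Cross-sectional area A = π·(d/2)² = π × (0.0866/2)² = 0.005890 m².
Convert discharge: 0.00186 cm³/s = 1.860e-09 m³/s.
Darcy's law rearranged: K = Q·L / (A·Δh) = 1.860e-09 × 0.148 / (0.005890 × 0.328) = 1.425e-07 m/s = 0.01231 m/day.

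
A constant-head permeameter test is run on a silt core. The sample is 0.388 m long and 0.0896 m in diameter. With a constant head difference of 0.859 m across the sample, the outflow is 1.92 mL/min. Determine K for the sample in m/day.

0.198

Cross-sectional area A = π·(d/2)² = π × (0.0896/2)² = 0.006305 m².
Convert discharge: 1.92 mL/min = 3.200e-08 m³/s.
Darcy's law rearranged: K = Q·L / (A·Δh) = 3.200e-08 × 0.388 / (0.006305 × 0.859) = 2.292e-06 m/s = 0.1981 m/day.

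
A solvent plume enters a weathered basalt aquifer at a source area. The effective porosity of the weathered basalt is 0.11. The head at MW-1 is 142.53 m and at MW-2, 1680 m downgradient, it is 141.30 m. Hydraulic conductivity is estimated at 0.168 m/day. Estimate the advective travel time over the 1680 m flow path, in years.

4110

Hydraulic gradient i = (142.53 − 141.30) / 1680 = 1.23 / 1680 = 0.0007321.
Darcy flux q = K · i = 0.1680 × 0.0007321 = 0.0001230 m/day.
Seepage velocity v = q / n_e = 0.0001230 / 0.11 = 0.001118 m/day.
Travel time t = L / v = 1680 / 0.001118 = 1.502e+06 days = 4113 years.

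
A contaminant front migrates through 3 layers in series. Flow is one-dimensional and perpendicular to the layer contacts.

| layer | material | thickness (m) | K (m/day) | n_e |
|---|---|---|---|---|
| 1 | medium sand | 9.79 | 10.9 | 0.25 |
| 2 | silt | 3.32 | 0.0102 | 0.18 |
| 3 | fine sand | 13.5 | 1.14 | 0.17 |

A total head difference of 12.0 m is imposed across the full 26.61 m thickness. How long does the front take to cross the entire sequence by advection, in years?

0.412

With flow normal to the layers, continuity requires the same specific discharge q through every layer.
Σ(b_i/K_i) = 9.79/10.9 + 3.32/0.0102 + 13.5/1.14 = 338.2 d.
q = Δh / Σ(b_i/K_i) = 12.0 / 338.2 = 0.03548 m/day.
In each layer the seepage velocity is v_i = q/n_i, so the layer transit time is t_i = b_i·n_i / q:
  layer 1 (medium sand): t_1 = 9.79 × 0.25 / 0.03548 = 68.98 d
  layer 2 (silt): t_2 = 3.32 × 0.18 / 0.03548 = 16.84 d
  layer 3 (fine sand): t_3 = 13.5 × 0.17 / 0.03548 = 64.69 d
Total t = Σ t_i = 150.5 days = 0.4121 years.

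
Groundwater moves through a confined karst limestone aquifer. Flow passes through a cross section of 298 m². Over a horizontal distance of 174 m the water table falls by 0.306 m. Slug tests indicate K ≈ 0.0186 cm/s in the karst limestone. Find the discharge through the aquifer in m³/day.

8.42

Convert K: 0.0186 cm/s × 864 = 16.07 m/day.
Hydraulic gradient i = Δh / L = 0.306 / 174 = 0.001759.
Darcy's law: Q = K · A · i = 16.07 × 298.0 × 0.001759 = 8.422 m³/day.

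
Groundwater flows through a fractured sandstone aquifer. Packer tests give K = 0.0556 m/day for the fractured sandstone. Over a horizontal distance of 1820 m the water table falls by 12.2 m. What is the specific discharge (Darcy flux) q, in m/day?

Hydraulic gradient i = Δh / L = 12.2 / 1820 = 0.006703.
Specific discharge q = K · i = 0.05560 × 0.006703 = 0.0003727 m/day.

0.000373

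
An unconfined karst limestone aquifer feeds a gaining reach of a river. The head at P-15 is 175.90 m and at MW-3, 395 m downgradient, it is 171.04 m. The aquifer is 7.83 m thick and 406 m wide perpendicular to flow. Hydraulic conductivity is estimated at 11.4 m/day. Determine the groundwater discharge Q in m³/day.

Cross-sectional area A = 406 × 7.83 = 3179 m².
Hydraulic gradient i = (175.90 − 171.04) / 395 = 4.86 / 395 = 0.01230.
Darcy's law: Q = K · A · i = 11.40 × 3179 × 0.01230 = 445.9 m³/day.

446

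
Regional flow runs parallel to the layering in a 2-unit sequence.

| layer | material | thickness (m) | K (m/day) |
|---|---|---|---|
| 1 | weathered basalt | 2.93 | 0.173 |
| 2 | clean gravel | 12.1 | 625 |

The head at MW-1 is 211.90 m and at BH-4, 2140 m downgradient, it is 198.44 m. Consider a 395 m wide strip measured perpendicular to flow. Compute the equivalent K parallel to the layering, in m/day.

503

Flow is parallel to layering, so each bed carries its own Darcy discharge and the transmissivities add.
Σ(K_i·b_i) = 0.173×2.93 + 625×12.1 = 7563 m²/day.
Total thickness b = 15.03 m, so K_eq = Σ(K_i·b_i)/b = 503.2 m/day.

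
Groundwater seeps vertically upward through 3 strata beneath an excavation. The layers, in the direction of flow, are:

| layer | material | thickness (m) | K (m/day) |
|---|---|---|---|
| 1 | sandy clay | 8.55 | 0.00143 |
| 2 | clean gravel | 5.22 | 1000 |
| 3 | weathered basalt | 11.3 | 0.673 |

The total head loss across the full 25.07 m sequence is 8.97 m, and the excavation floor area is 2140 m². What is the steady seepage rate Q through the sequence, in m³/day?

Flow is perpendicular to layering, so the layers act in series and the equivalent K is the thickness-weighted harmonic mean.
Total thickness L = 8.55 + 5.22 + 11.3 = 25.07 m.
Σ(b_i/K_i) = 8.55/0.00143 + 5.22/1000 + 11.3/0.673 = 5996 d.
K_eq = L / Σ(b_i/K_i) = 25.07 / 5996 = 0.004181 m/day.
Q = K_eq · A · (Δh/L) = 0.004181 × 2140 × (8.97/25.07) = 3.202 m³/day.

3.20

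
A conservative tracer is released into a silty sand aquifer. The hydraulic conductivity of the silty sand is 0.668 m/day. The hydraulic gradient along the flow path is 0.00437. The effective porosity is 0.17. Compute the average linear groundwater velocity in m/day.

0.0172

Hydraulic gradient i = 0.00437.
Darcy flux q = K · i = 0.6680 × 0.004370 = 0.002919 m/day.
Seepage velocity v = q / n_e = 0.002919 / 0.17 = 0.01717 m/day.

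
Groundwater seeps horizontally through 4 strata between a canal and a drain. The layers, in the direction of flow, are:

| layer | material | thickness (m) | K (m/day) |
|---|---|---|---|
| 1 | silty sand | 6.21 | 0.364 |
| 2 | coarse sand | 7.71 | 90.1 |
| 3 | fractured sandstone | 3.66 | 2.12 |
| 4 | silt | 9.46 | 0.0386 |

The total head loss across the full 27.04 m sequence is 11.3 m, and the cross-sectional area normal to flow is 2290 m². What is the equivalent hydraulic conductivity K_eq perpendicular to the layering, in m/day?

0.102

Flow is perpendicular to layering, so the layers act in series and the equivalent K is the thickness-weighted harmonic mean.
Total thickness L = 6.21 + 7.71 + 3.66 + 9.46 = 27.04 m.
Σ(b_i/K_i) = 6.21/0.364 + 7.71/90.1 + 3.66/2.12 + 9.46/0.0386 = 264.0 d.
K_eq = L / Σ(b_i/K_i) = 27.04 / 264.0 = 0.1024 m/day.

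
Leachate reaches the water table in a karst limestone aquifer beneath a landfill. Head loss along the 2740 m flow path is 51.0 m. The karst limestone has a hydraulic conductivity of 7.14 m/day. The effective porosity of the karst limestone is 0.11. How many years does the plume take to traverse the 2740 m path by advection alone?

6.21

Hydraulic gradient i = Δh / L = 51.0 / 2740 = 0.01861.
Darcy flux q = K · i = 7.140 × 0.01861 = 0.1329 m/day.
Seepage velocity v = q / n_e = 0.1329 / 0.11 = 1.208 m/day.
Travel time t = L / v = 2740 / 1.208 = 2268 days = 6.209 years.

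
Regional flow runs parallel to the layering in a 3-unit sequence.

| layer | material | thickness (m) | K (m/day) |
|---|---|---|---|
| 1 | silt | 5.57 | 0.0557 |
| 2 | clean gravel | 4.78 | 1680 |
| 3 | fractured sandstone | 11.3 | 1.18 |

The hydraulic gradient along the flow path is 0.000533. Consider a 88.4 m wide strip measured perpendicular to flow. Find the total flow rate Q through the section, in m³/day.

Flow is parallel to layering, so each bed carries its own Darcy discharge and the transmissivities add.
Σ(K_i·b_i) = 0.0557×5.57 + 1680×4.78 + 1.18×11.3 = 8044 m²/day.
Hydraulic gradient i = 0.000533.
Q = Σ(K_i·b_i) · W · i = 8044 × 88.4 × 0.0005330 = 379.0 m³/day.

379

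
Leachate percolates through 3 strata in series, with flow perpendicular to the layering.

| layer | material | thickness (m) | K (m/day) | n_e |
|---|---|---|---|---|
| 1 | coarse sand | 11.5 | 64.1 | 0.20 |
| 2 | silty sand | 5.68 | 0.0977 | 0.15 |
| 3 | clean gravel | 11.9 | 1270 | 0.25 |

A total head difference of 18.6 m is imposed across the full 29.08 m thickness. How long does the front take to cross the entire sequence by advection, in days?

19.2

With flow normal to the layers, continuity requires the same specific discharge q through every layer.
Σ(b_i/K_i) = 11.5/64.1 + 5.68/0.0977 + 11.9/1270 = 58.33 d.
q = Δh / Σ(b_i/K_i) = 18.6 / 58.33 = 0.3189 m/day.
In each layer the seepage velocity is v_i = q/n_i, so the layer transit time is t_i = b_i·n_i / q:
  layer 1 (coarse sand): t_1 = 11.5 × 0.20 / 0.3189 = 7.212 d
  layer 2 (silty sand): t_2 = 5.68 × 0.15 / 0.3189 = 2.672 d
  layer 3 (clean gravel): t_3 = 11.9 × 0.25 / 0.3189 = 9.329 d
Total t = Σ t_i = 19.21 days.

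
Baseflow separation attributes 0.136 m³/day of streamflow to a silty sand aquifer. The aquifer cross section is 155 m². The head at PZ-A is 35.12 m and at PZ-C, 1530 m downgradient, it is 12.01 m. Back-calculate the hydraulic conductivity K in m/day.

Hydraulic gradient i = (35.12 − 12.01) / 1530 = 23.11 / 1530 = 0.01510.
From Q = K·A·i, K = Q / (A·i) = 0.136 / (155.0 × 0.01510) = 0.05809 m/day.

0.0581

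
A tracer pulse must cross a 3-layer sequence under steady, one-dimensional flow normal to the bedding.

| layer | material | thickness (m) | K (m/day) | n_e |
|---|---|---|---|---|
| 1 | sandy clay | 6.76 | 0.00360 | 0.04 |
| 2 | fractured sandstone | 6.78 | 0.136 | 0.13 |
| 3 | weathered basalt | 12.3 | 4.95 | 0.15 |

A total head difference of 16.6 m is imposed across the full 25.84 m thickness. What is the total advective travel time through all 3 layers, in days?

348

With flow normal to the layers, continuity requires the same specific discharge q through every layer.
Σ(b_i/K_i) = 6.76/0.00360 + 6.78/0.136 + 12.3/4.95 = 1930 d.
q = Δh / Σ(b_i/K_i) = 16.6 / 1930 = 0.008601 m/day.
In each layer the seepage velocity is v_i = q/n_i, so the layer transit time is t_i = b_i·n_i / q:
  layer 1 (sandy clay): t_1 = 6.76 × 0.04 / 0.008601 = 31.44 d
  layer 2 (fractured sandstone): t_2 = 6.78 × 0.13 / 0.008601 = 102.5 d
  layer 3 (weathered basalt): t_3 = 12.3 × 0.15 / 0.008601 = 214.5 d
Total t = Σ t_i = 348.4 days.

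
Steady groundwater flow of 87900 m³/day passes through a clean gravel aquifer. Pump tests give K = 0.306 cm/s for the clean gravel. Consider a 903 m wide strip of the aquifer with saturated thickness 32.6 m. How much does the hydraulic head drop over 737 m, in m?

Convert K: 0.306 cm/s × 864 = 264.4 m/day.
Cross-sectional area A = 903 × 32.6 = 29438 m².
From Q = K·A·i, i = Q / (K·A) = 87900 / (264.4 × 29438) = 0.01129.
Head loss Δh = i · L = 0.01129 × 737 = 8.324 m.

8.32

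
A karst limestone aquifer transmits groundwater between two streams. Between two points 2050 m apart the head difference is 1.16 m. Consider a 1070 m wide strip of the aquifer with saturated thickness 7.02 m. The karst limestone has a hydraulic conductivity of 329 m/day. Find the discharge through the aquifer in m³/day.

Cross-sectional area A = 1070 × 7.02 = 7511 m².
Hydraulic gradient i = Δh / L = 1.16 / 2050 = 0.0005659.
Darcy's law: Q = K · A · i = 329.0 × 7511 × 0.0005659 = 1398 m³/day.

1400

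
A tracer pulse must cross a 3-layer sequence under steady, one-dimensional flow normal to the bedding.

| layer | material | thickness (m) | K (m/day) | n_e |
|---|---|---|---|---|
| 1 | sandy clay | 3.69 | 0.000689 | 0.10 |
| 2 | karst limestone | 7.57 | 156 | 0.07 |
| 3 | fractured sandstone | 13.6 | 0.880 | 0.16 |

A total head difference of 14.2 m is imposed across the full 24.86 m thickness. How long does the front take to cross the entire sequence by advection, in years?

With flow normal to the layers, continuity requires the same specific discharge q through every layer.
Σ(b_i/K_i) = 3.69/0.000689 + 7.57/156 + 13.6/0.880 = 5371 d.
q = Δh / Σ(b_i/K_i) = 14.2 / 5371 = 0.002644 m/day.
In each layer the seepage velocity is v_i = q/n_i, so the layer transit time is t_i = b_i·n_i / q:
  layer 1 (sandy clay): t_1 = 3.69 × 0.10 / 0.002644 = 139.6 d
  layer 2 (karst limestone): t_2 = 7.57 × 0.07 / 0.002644 = 200.4 d
  layer 3 (fractured sandstone): t_3 = 13.6 × 0.16 / 0.002644 = 823.1 d
Total t = Σ t_i = 1163 days = 3.184 years.

3.18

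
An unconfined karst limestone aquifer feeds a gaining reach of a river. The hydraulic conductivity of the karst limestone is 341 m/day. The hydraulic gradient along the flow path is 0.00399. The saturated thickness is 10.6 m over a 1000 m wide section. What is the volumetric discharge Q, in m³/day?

14400

Cross-sectional area A = 1000 × 10.6 = 10600 m².
Hydraulic gradient i = 0.00399.
Darcy's law: Q = K · A · i = 341.0 × 10600 × 0.003990 = 14422 m³/day.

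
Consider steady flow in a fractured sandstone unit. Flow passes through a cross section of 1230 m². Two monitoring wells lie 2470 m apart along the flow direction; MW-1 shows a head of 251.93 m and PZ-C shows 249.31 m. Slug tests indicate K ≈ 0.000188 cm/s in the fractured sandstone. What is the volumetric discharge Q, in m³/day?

Convert K: 0.000188 cm/s × 864 = 0.1624 m/day.
Hydraulic gradient i = (251.93 − 249.31) / 2470 = 2.62 / 2470 = 0.001061.
Darcy's law: Q = K · A · i = 0.1624 × 1230 × 0.001061 = 0.2119 m³/day.

0.212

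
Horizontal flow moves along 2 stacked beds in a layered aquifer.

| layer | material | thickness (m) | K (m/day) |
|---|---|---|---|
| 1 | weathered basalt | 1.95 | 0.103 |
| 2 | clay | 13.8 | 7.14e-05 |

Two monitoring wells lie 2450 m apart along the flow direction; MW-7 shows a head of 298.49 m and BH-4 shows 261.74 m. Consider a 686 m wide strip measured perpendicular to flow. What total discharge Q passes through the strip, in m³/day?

Flow is parallel to layering, so each bed carries its own Darcy discharge and the transmissivities add.
Σ(K_i·b_i) = 0.103×1.95 + 7.14e-05×13.8 = 0.2018 m²/day.
Hydraulic gradient i = (298.49 − 261.74) / 2450 = 36.75 / 2450 = 0.01500.
Q = Σ(K_i·b_i) · W · i = 0.2018 × 686 × 0.01500 = 2.077 m³/day.

2.08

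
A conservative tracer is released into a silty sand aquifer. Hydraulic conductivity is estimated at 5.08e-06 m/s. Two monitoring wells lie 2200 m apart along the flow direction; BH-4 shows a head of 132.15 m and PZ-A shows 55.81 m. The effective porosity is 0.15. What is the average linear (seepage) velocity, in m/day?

Convert K: 5.08e-06 m/s × 86400 = 0.4389 m/day.
Hydraulic gradient i = (132.15 − 55.81) / 2200 = 76.34 / 2200 = 0.03470.
Darcy flux q = K · i = 0.4389 × 0.03470 = 0.01523 m/day.
Seepage velocity v = q / n_e = 0.01523 / 0.15 = 0.1015 m/day.

0.102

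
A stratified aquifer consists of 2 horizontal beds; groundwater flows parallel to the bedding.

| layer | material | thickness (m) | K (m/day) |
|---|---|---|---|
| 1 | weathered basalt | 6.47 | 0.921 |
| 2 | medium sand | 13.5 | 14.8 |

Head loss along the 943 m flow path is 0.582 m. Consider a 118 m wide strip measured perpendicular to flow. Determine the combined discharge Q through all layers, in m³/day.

Flow is parallel to layering, so each bed carries its own Darcy discharge and the transmissivities add.
Σ(K_i·b_i) = 0.921×6.47 + 14.8×13.5 = 205.8 m²/day.
Hydraulic gradient i = Δh / L = 0.582 / 943 = 0.0006172.
Q = Σ(K_i·b_i) · W · i = 205.8 × 118 × 0.0006172 = 14.98 m³/day.

15.0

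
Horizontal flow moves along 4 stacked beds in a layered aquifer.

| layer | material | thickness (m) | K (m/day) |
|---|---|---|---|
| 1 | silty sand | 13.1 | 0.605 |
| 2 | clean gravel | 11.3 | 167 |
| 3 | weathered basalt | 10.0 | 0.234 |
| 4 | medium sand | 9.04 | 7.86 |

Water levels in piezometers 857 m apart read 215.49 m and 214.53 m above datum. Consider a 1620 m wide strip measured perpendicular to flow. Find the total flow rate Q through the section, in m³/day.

Flow is parallel to layering, so each bed carries its own Darcy discharge and the transmissivities add.
Σ(K_i·b_i) = 0.605×13.1 + 167×11.3 + 0.234×10.0 + 7.86×9.04 = 1968 m²/day.
Hydraulic gradient i = (215.49 − 214.53) / 857 = 0.96 / 857 = 0.001120.
Q = Σ(K_i·b_i) · W · i = 1968 × 1620 × 0.001120 = 3572 m³/day.

3570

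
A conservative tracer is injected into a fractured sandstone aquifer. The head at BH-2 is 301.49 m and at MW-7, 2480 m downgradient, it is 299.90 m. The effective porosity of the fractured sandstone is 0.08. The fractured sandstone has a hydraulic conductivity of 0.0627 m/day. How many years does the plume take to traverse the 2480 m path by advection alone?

Hydraulic gradient i = (301.49 − 299.90) / 2480 = 1.59 / 2480 = 0.0006411.
Darcy flux q = K · i = 0.06270 × 0.0006411 = 4.020e-05 m/day.
Seepage velocity v = q / n_e = 4.020e-05 / 0.08 = 0.0005025 m/day.
Travel time t = L / v = 2480 / 0.0005025 = 4.935e+06 days = 13513 years.

13500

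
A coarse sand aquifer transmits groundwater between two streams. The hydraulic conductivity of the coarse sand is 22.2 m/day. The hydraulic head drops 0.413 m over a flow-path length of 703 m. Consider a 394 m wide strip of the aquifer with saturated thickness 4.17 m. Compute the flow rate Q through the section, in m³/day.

21.4

Cross-sectional area A = 394 × 4.17 = 1643 m².
Hydraulic gradient i = Δh / L = 0.413 / 703 = 0.0005875.
Darcy's law: Q = K · A · i = 22.20 × 1643 × 0.0005875 = 21.43 m³/day.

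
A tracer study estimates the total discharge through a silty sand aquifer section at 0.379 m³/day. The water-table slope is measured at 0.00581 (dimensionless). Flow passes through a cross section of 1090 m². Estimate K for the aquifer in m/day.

0.0598

Hydraulic gradient i = 0.00581.
From Q = K·A·i, K = Q / (A·i) = 0.379 / (1090 × 0.005810) = 0.05985 m/day.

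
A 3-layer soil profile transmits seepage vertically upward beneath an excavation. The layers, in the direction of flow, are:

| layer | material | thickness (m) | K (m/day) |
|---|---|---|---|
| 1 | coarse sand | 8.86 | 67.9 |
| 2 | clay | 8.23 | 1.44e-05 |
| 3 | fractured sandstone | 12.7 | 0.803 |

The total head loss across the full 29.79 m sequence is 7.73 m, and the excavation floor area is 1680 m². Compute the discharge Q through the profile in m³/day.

Flow is perpendicular to layering, so the layers act in series and the equivalent K is the thickness-weighted harmonic mean.
Total thickness L = 8.86 + 8.23 + 12.7 = 29.79 m.
Σ(b_i/K_i) = 8.86/67.9 + 8.23/1.44e-05 + 12.7/0.803 = 5.715e+05 d.
K_eq = L / Σ(b_i/K_i) = 29.79 / 5.715e+05 = 5.212e-05 m/day.
Q = K_eq · A · (Δh/L) = 5.212e-05 × 1680 × (7.73/29.79) = 0.02272 m³/day.

0.0227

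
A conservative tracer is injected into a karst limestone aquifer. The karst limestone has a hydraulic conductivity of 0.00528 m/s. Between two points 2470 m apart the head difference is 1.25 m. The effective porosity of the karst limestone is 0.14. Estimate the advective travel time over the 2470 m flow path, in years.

Convert K: 0.00528 m/s × 86400 = 456.2 m/day.
Hydraulic gradient i = Δh / L = 1.25 / 2470 = 0.0005061.
Darcy flux q = K · i = 456.2 × 0.0005061 = 0.2309 m/day.
Seepage velocity v = q / n_e = 0.2309 / 0.14 = 1.649 m/day.
Travel time t = L / v = 2470 / 1.649 = 1498 days = 4.101 years.

4.10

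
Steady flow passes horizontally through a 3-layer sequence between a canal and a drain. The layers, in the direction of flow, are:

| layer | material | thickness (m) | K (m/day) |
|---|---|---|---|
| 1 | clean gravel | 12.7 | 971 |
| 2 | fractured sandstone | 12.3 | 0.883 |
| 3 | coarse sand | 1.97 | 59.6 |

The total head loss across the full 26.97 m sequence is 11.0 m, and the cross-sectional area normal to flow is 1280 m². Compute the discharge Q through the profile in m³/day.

1010

Flow is perpendicular to layering, so the layers act in series and the equivalent K is the thickness-weighted harmonic mean.
Total thickness L = 12.7 + 12.3 + 1.97 = 26.97 m.
Σ(b_i/K_i) = 12.7/971 + 12.3/0.883 + 1.97/59.6 = 13.98 d.
K_eq = L / Σ(b_i/K_i) = 26.97 / 13.98 = 1.930 m/day.
Q = K_eq · A · (Δh/L) = 1.930 × 1280 × (11.0/26.97) = 1007 m³/day.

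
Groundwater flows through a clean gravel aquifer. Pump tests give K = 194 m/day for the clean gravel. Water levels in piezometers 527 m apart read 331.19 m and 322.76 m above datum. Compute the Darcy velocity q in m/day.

Hydraulic gradient i = (331.19 − 322.76) / 527 = 8.43 / 527 = 0.01600.
Specific discharge q = K · i = 194.0 × 0.01600 = 3.103 m/day.

3.10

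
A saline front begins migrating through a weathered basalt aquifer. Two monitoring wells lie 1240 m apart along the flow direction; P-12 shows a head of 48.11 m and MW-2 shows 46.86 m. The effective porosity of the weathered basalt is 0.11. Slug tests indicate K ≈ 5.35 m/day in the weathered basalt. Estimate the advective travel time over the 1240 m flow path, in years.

Hydraulic gradient i = (48.11 − 46.86) / 1240 = 1.25 / 1240 = 0.001008.
Darcy flux q = K · i = 5.350 × 0.001008 = 0.005393 m/day.
Seepage velocity v = q / n_e = 0.005393 / 0.11 = 0.04903 m/day.
Travel time t = L / v = 1240 / 0.04903 = 25291 days = 69.24 years.

69.2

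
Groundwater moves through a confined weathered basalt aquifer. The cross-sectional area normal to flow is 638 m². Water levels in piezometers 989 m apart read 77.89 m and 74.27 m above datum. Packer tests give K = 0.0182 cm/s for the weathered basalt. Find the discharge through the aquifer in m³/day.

36.7

Convert K: 0.0182 cm/s × 864 = 15.72 m/day.
Hydraulic gradient i = (77.89 − 74.27) / 989 = 3.62 / 989 = 0.003660.
Darcy's law: Q = K · A · i = 15.72 × 638.0 × 0.003660 = 36.72 m³/day.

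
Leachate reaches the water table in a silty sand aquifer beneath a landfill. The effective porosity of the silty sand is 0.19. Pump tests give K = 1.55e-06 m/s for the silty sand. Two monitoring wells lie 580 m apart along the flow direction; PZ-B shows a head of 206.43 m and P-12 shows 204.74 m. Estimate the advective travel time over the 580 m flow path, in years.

773

Convert K: 1.55e-06 m/s × 86400 = 0.1339 m/day.
Hydraulic gradient i = (206.43 − 204.74) / 580 = 1.69 / 580 = 0.002914.
Darcy flux q = K · i = 0.1339 × 0.002914 = 0.0003902 m/day.
Seepage velocity v = q / n_e = 0.0003902 / 0.19 = 0.002054 m/day.
Travel time t = L / v = 580 / 0.002054 = 2.824e+05 days = 773.2 years.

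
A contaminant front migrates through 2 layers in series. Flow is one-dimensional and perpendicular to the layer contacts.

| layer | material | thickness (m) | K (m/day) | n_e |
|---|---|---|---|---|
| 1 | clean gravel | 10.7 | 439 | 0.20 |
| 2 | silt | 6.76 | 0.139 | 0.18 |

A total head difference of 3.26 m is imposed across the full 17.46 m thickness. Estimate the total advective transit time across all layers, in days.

With flow normal to the layers, continuity requires the same specific discharge q through every layer.
Σ(b_i/K_i) = 10.7/439 + 6.76/0.139 = 48.66 d.
q = Δh / Σ(b_i/K_i) = 3.26 / 48.66 = 0.06700 m/day.
In each layer the seepage velocity is v_i = q/n_i, so the layer transit time is t_i = b_i·n_i / q:
  layer 1 (clean gravel): t_1 = 10.7 × 0.20 / 0.06700 = 31.94 d
  layer 2 (silt): t_2 = 6.76 × 0.18 / 0.06700 = 18.16 d
Total t = Σ t_i = 50.10 days.

50.1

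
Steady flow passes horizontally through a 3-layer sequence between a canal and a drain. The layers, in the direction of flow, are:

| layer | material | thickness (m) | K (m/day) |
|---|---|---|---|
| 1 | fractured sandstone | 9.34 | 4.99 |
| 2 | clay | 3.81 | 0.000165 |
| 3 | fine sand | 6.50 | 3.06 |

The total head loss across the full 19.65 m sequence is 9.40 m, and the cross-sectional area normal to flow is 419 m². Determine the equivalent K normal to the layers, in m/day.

Flow is perpendicular to layering, so the layers act in series and the equivalent K is the thickness-weighted harmonic mean.
Total thickness L = 9.34 + 3.81 + 6.50 = 19.65 m.
Σ(b_i/K_i) = 9.34/4.99 + 3.81/0.000165 + 6.50/3.06 = 23095 d.
K_eq = L / Σ(b_i/K_i) = 19.65 / 23095 = 0.0008508 m/day.

0.000851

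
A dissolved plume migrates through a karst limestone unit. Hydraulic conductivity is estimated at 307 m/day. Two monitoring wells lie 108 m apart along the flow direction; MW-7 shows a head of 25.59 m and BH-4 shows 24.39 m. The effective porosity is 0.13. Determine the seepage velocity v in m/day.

Hydraulic gradient i = (25.59 − 24.39) / 108 = 1.2 / 108 = 0.01111.
Darcy flux q = K · i = 307.0 × 0.01111 = 3.411 m/day.
Seepage velocity v = q / n_e = 3.411 / 0.13 = 26.24 m/day.

26.2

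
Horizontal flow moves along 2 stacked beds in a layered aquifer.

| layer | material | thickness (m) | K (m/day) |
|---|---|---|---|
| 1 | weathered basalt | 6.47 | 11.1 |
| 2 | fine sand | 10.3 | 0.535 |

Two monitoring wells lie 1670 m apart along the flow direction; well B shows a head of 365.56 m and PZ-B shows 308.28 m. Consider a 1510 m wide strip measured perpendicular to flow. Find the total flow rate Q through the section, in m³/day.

Flow is parallel to layering, so each bed carries its own Darcy discharge and the transmissivities add.
Σ(K_i·b_i) = 11.1×6.47 + 0.535×10.3 = 77.33 m²/day.
Hydraulic gradient i = (365.56 − 308.28) / 1670 = 57.28 / 1670 = 0.03430.
Q = Σ(K_i·b_i) · W · i = 77.33 × 1510 × 0.03430 = 4005 m³/day.

4000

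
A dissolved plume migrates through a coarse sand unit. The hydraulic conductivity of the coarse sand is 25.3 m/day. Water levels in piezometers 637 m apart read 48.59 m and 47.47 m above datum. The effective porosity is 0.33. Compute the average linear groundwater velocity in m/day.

Hydraulic gradient i = (48.59 − 47.47) / 637 = 1.12 / 637 = 0.001758.
Darcy flux q = K · i = 25.30 × 0.001758 = 0.04448 m/day.
Seepage velocity v = q / n_e = 0.04448 / 0.33 = 0.1348 m/day.

0.135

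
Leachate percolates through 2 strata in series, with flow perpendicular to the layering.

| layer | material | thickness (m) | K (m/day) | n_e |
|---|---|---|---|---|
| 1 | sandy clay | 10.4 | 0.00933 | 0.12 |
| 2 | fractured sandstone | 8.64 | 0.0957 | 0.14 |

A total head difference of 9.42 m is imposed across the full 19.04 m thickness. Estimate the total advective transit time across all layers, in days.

With flow normal to the layers, continuity requires the same specific discharge q through every layer.
Σ(b_i/K_i) = 10.4/0.00933 + 8.64/0.0957 = 1205 d.
q = Δh / Σ(b_i/K_i) = 9.42 / 1205 = 0.007818 m/day.
In each layer the seepage velocity is v_i = q/n_i, so the layer transit time is t_i = b_i·n_i / q:
  layer 1 (sandy clay): t_1 = 10.4 × 0.12 / 0.007818 = 159.6 d
  layer 2 (fractured sandstone): t_2 = 8.64 × 0.14 / 0.007818 = 154.7 d
Total t = Σ t_i = 314.4 days.

314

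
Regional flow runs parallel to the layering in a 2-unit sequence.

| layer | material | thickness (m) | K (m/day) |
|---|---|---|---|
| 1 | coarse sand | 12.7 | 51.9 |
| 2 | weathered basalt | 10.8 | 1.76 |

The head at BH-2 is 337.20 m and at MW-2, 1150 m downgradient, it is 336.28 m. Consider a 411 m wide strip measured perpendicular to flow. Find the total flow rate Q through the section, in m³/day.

Flow is parallel to layering, so each bed carries its own Darcy discharge and the transmissivities add.
Σ(K_i·b_i) = 51.9×12.7 + 1.76×10.8 = 678.1 m²/day.
Hydraulic gradient i = (337.20 − 336.28) / 1150 = 0.92 / 1150 = 0.0008000.
Q = Σ(K_i·b_i) · W · i = 678.1 × 411 × 0.0008000 = 223.0 m³/day.

223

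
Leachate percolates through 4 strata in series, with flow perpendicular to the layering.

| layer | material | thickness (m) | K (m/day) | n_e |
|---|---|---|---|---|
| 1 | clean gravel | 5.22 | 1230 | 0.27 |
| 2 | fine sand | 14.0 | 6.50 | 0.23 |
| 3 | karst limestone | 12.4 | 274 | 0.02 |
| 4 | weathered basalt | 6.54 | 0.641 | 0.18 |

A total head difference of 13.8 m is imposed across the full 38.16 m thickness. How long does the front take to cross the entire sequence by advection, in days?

5.44

With flow normal to the layers, continuity requires the same specific discharge q through every layer.
Σ(b_i/K_i) = 5.22/1230 + 14.0/6.50 + 12.4/274 + 6.54/0.641 = 12.41 d.
q = Δh / Σ(b_i/K_i) = 13.8 / 12.41 = 1.112 m/day.
In each layer the seepage velocity is v_i = q/n_i, so the layer transit time is t_i = b_i·n_i / q:
  layer 1 (clean gravel): t_1 = 5.22 × 0.27 / 1.112 = 1.267 d
  layer 2 (fine sand): t_2 = 14.0 × 0.23 / 1.112 = 2.895 d
  layer 3 (karst limestone): t_3 = 12.4 × 0.02 / 1.112 = 0.2230 d
  layer 4 (weathered basalt): t_4 = 6.54 × 0.18 / 1.112 = 1.058 d
Total t = Σ t_i = 5.443 days.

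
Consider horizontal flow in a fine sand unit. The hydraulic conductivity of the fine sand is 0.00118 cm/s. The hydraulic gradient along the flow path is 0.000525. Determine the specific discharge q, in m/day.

Convert K: 0.00118 cm/s × 864 = 1.020 m/day.
Hydraulic gradient i = 0.000525.
Specific discharge q = K · i = 1.020 × 0.0005250 = 0.0005352 m/day.

0.000535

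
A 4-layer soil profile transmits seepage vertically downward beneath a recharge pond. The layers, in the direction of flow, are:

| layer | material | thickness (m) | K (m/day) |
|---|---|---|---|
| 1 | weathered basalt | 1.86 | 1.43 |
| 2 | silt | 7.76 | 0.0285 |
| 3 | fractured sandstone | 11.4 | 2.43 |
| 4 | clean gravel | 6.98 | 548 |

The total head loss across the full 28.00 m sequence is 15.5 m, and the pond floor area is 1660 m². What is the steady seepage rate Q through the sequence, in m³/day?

92.5

Flow is perpendicular to layering, so the layers act in series and the equivalent K is the thickness-weighted harmonic mean.
Total thickness L = 1.86 + 7.76 + 11.4 + 6.98 = 28.00 m.
Σ(b_i/K_i) = 1.86/1.43 + 7.76/0.0285 + 11.4/2.43 + 6.98/548 = 278.3 d.
K_eq = L / Σ(b_i/K_i) = 28.00 / 278.3 = 0.1006 m/day.
Q = K_eq · A · (Δh/L) = 0.1006 × 1660 × (15.5/28.00) = 92.46 m³/day.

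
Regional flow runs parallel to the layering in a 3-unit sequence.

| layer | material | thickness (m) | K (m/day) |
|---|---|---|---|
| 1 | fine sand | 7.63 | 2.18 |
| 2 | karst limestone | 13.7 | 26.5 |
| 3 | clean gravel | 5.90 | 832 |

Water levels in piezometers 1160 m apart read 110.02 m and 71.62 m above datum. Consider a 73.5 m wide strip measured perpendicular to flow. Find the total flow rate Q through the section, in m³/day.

12900

Flow is parallel to layering, so each bed carries its own Darcy discharge and the transmissivities add.
Σ(K_i·b_i) = 2.18×7.63 + 26.5×13.7 + 832×5.90 = 5288 m²/day.
Hydraulic gradient i = (110.02 − 71.62) / 1160 = 38.4 / 1160 = 0.03310.
Q = Σ(K_i·b_i) · W · i = 5288 × 73.5 × 0.03310 = 12867 m³/day.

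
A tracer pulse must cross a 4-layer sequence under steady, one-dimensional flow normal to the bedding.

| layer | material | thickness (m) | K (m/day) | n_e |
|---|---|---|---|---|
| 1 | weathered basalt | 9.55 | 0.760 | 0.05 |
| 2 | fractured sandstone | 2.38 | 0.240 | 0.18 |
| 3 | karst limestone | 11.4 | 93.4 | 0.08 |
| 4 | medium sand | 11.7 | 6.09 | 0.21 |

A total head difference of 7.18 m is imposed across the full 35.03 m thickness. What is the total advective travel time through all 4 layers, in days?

14.6

With flow normal to the layers, continuity requires the same specific discharge q through every layer.
Σ(b_i/K_i) = 9.55/0.760 + 2.38/0.240 + 11.4/93.4 + 11.7/6.09 = 24.53 d.
q = Δh / Σ(b_i/K_i) = 7.18 / 24.53 = 0.2928 m/day.
In each layer the seepage velocity is v_i = q/n_i, so the layer transit time is t_i = b_i·n_i / q:
  layer 1 (weathered basalt): t_1 = 9.55 × 0.05 / 0.2928 = 1.631 d
  layer 2 (fractured sandstone): t_2 = 2.38 × 0.18 / 0.2928 = 1.463 d
  layer 3 (karst limestone): t_3 = 11.4 × 0.08 / 0.2928 = 3.115 d
  layer 4 (medium sand): t_4 = 11.7 × 0.21 / 0.2928 = 8.393 d
Total t = Σ t_i = 14.60 days.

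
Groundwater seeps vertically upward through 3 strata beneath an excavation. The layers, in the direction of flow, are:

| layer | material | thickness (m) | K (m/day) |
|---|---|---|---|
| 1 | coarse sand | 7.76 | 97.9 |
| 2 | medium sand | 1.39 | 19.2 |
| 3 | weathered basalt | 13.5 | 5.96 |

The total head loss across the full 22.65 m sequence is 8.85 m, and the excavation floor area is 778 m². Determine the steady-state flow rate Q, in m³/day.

2850

Flow is perpendicular to layering, so the layers act in series and the equivalent K is the thickness-weighted harmonic mean.
Total thickness L = 7.76 + 1.39 + 13.5 = 22.65 m.
Σ(b_i/K_i) = 7.76/97.9 + 1.39/19.2 + 13.5/5.96 = 2.417 d.
K_eq = L / Σ(b_i/K_i) = 22.65 / 2.417 = 9.372 m/day.
Q = K_eq · A · (Δh/L) = 9.372 × 778 × (8.85/22.65) = 2849 m³/day.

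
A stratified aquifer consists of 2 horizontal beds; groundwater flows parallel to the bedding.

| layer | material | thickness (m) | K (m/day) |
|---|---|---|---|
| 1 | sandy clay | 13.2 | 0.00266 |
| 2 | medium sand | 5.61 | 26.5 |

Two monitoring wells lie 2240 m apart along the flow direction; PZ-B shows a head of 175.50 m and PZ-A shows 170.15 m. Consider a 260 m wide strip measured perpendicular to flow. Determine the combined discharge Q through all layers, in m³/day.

92.3

Flow is parallel to layering, so each bed carries its own Darcy discharge and the transmissivities add.
Σ(K_i·b_i) = 0.00266×13.2 + 26.5×5.61 = 148.7 m²/day.
Hydraulic gradient i = (175.50 − 170.15) / 2240 = 5.35 / 2240 = 0.002388.
Q = Σ(K_i·b_i) · W · i = 148.7 × 260 × 0.002388 = 92.34 m³/day.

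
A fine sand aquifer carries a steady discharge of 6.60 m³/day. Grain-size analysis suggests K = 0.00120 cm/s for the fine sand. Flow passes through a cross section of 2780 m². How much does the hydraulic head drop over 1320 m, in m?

Convert K: 0.00120 cm/s × 864 = 1.037 m/day.
From Q = K·A·i, i = Q / (K·A) = 6.60 / (1.037 × 2780) = 0.002290.
Head loss Δh = i · L = 0.002290 × 1320 = 3.023 m.

3.02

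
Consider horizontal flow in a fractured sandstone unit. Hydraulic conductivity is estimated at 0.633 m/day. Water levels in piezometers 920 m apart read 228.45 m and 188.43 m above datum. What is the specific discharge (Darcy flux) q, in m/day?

Hydraulic gradient i = (228.45 − 188.43) / 920 = 40.02 / 920 = 0.04350.
Specific discharge q = K · i = 0.6330 × 0.04350 = 0.02754 m/day.

0.0275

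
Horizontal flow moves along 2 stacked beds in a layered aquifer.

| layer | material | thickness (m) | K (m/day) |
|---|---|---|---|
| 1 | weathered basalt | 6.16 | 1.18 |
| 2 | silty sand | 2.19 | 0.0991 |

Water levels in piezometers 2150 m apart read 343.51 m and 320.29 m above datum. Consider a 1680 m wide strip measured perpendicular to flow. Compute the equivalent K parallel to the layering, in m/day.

0.897

Flow is parallel to layering, so each bed carries its own Darcy discharge and the transmissivities add.
Σ(K_i·b_i) = 1.18×6.16 + 0.0991×2.19 = 7.486 m²/day.
Total thickness b = 8.350 m, so K_eq = Σ(K_i·b_i)/b = 0.8965 m/day.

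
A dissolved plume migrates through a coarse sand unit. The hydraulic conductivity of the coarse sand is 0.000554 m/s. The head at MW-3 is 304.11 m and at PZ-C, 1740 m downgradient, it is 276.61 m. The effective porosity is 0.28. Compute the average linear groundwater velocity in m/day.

Convert K: 0.000554 m/s × 86400 = 47.87 m/day.
Hydraulic gradient i = (304.11 − 276.61) / 1740 = 27.5 / 1740 = 0.01580.
Darcy flux q = K · i = 47.87 × 0.01580 = 0.7565 m/day.
Seepage velocity v = q / n_e = 0.7565 / 0.28 = 2.702 m/day.

2.70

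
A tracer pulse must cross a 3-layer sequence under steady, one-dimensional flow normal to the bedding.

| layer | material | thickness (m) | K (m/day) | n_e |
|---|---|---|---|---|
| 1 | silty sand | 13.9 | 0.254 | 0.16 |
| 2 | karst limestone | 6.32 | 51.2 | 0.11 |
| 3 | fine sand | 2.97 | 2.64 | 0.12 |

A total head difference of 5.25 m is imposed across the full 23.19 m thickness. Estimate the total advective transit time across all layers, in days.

With flow normal to the layers, continuity requires the same specific discharge q through every layer.
Σ(b_i/K_i) = 13.9/0.254 + 6.32/51.2 + 2.97/2.64 = 55.97 d.
q = Δh / Σ(b_i/K_i) = 5.25 / 55.97 = 0.09380 m/day.
In each layer the seepage velocity is v_i = q/n_i, so the layer transit time is t_i = b_i·n_i / q:
  layer 1 (silty sand): t_1 = 13.9 × 0.16 / 0.09380 = 23.71 d
  layer 2 (karst limestone): t_2 = 6.32 × 0.11 / 0.09380 = 7.412 d
  layer 3 (fine sand): t_3 = 2.97 × 0.12 / 0.09380 = 3.800 d
Total t = Σ t_i = 34.92 days.

34.9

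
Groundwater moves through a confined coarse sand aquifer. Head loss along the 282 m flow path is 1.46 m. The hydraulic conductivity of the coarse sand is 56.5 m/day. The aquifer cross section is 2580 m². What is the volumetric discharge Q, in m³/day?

Hydraulic gradient i = Δh / L = 1.46 / 282 = 0.005177.
Darcy's law: Q = K · A · i = 56.50 × 2580 × 0.005177 = 754.7 m³/day.

755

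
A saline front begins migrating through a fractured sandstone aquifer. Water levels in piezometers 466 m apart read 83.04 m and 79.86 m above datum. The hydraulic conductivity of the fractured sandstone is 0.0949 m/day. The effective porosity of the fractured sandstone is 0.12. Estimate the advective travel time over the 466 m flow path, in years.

Hydraulic gradient i = (83.04 − 79.86) / 466 = 3.18 / 466 = 0.006824.
Darcy flux q = K · i = 0.09490 × 0.006824 = 0.0006476 m/day.
Seepage velocity v = q / n_e = 0.0006476 / 0.12 = 0.005397 m/day.
Travel time t = L / v = 466 / 0.005397 = 86349 days = 236.4 years.

236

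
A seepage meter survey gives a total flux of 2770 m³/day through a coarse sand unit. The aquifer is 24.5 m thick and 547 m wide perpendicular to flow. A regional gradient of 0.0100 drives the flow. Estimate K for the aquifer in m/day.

20.7

Cross-sectional area A = 547 × 24.5 = 13402 m².
Hydraulic gradient i = 0.0100.
From Q = K·A·i, K = Q / (A·i) = 2770 / (13402 × 0.01000) = 20.67 m/day.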